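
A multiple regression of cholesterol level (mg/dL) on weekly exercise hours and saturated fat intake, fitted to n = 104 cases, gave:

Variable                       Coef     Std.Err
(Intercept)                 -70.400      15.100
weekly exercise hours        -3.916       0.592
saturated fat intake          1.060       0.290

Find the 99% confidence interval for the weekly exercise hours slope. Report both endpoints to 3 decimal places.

Read off: b = -3.916, SE = 0.592 for weekly exercise hours.
df = n − k − 1 = 104 − 2 − 1 = 101.
t* = t_{0.005, 101} = 2.625386.
Margin = t* × SE = 2.625386 × 0.592 = 1.55423.
CI: -3.916 ± 1.55423 → (-5.470, -2.362).

(-5.470, -2.362)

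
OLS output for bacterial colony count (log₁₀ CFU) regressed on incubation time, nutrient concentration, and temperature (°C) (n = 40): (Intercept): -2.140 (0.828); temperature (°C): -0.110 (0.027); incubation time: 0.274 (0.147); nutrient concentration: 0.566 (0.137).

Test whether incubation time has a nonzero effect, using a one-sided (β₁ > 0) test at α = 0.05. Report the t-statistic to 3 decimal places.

t = 1.864

Read off: b = 0.274, SE = 0.147 for incubation time.
H₀: β₁ = 0 vs H₁: β₁ > 0.
t = 0.274 / 0.147 = 1.864.
df = n − k − 1 = 40 − 3 − 1 = 36.
One-sided p ≈ 0.0353, which is < 0.05, so reject H₀.
There is evidence that the true slope on incubation time is positive, holding the other predictors fixed.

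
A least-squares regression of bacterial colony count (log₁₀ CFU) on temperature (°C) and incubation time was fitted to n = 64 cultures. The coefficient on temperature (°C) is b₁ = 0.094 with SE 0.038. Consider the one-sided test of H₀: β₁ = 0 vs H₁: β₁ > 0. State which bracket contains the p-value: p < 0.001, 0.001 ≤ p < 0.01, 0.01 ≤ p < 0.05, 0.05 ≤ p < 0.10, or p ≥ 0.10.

0.001 ≤ p < 0.01

t = 0.094 / 0.038 = 2.474.
df = n − k − 1 = 64 − 2 − 1 = 61.
One-sided p = P(T_{61} > t) ≈ 0.0081.
So 0.001 ≤ p < 0.01.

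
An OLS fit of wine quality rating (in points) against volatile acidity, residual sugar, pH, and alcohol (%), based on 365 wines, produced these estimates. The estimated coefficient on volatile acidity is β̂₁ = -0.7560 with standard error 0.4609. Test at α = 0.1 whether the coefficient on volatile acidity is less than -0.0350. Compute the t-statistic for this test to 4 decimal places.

H₀: β₁ = -0.0350 vs H₁: β₁ < -0.0350.
t = (β̂₁ − β₁⁰)/SE = (-0.7560 − (-0.0350)) / 0.4609 = -1.5643.
df = n − k − 1 = 365 − 4 − 1 = 360.
One-sided p ≈ 0.0593, which is < 0.1, so reject H₀.
There is evidence that the true slope on volatile acidity is below -0.0350 points per unit, holding the other predictors fixed.

t = -1.5643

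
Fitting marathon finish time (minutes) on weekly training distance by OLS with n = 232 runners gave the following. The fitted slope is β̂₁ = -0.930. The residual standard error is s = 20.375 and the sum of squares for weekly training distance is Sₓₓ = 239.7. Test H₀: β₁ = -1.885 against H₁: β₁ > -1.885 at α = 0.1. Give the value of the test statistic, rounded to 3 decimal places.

t = 0.726

SE(β̂₁) = s/√Sₓₓ = 20.375/√239.7 = 1.31602.
t = (-0.930 − (-1.885)) / 1.31602 = 0.726.
df = n − 2 = 230.
One-sided p ≈ 0.2344, which is ≥ 0.1, so fail to reject H₀.
The data do not give significant evidence that the true slope on weekly training distance exceeds -1.885 minutes per unit.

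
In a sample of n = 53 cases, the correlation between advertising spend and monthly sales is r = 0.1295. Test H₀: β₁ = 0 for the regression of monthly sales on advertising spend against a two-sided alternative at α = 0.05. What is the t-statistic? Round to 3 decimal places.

t = 0.933

t = r·√(n − 2)/√(1 − r²) = 0.1295·√51/√0.98323 = 0.933.
df = n − 2 = 51.
Two-sided p ≈ 0.3554, which is ≥ 0.05, so fail to reject H₀.
The data do not give significant evidence of a linear association between advertising spend and monthly sales.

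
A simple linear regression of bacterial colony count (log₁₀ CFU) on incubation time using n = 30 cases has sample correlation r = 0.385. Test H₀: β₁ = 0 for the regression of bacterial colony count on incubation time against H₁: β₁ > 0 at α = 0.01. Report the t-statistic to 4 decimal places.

t = 2.2074

t = r·√(n − 2)/√(1 − r²) = 0.385·√28/√0.851775 = 2.2074.
df = n − 2 = 28.
One-sided p ≈ 0.0178, which is ≥ 0.01, so fail to reject H₀.
The data do not give significant evidence of a linear association between incubation time and bacterial colony count.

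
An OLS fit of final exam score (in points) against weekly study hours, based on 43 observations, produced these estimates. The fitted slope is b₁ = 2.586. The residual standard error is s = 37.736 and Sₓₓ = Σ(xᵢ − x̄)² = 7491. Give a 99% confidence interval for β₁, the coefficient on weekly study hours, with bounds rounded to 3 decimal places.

(1.408, 3.764)

SE(b₁) = s/√Sₓₓ = 37.736/√7491 = 0.435999.
df = n − 2 = 41.
t* = t_{0.005, 41} = 2.701181.
Margin = t* × SE = 2.701181 × 0.435999 = 1.17771.
CI: 2.586 ± 1.17771 → (1.408, 3.764).
With 99% confidence, each one-unit increase in weekly study hours is associated with a change of between 1.408 and 3.764 points in final exam score.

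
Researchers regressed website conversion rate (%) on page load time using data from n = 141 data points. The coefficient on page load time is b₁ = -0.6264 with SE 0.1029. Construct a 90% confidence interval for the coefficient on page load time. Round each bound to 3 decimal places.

df = n − 2 = 141 − 2 = 139.
t* = t_{0.05, 139} = 1.65589.
Margin = t* × SE = 1.65589 × 0.1029 = 0.17039.
CI: -0.6264 ± 0.17039 → (-0.797, -0.456).
With 90% confidence, each one-unit increase in page load time is associated with a change of between -0.797 and -0.456 % in website conversion rate.

(-0.797, -0.456)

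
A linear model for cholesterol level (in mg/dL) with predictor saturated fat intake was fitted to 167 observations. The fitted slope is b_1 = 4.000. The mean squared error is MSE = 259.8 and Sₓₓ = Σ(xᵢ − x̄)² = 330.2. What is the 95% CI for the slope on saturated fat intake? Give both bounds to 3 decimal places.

(2.249, 5.751)

SE(b_1) = √(MSE/Sₓₓ) = √(259.8/330.2) = 0.887015.
df = n − 2 = 165.
t* = t_{0.025, 165} = 1.974446.
Margin = t* × SE = 1.974446 × 0.887015 = 1.75136.
CI: 4.000 ± 1.75136 → (2.249, 5.751).
With 95% confidence, each one-unit increase in saturated fat intake is associated with a change of between 2.249 and 5.751 mg/dL in cholesterol level.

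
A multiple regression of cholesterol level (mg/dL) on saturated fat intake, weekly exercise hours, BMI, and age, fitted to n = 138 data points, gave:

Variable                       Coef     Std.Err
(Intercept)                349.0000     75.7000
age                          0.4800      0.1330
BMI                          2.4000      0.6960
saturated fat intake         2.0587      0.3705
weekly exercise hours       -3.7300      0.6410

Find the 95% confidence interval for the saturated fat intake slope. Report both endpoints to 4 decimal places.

(1.3259, 2.7915)

Read off: b = 2.0587, SE = 0.3705 for saturated fat intake.
df = n − k − 1 = 138 − 4 − 1 = 133.
t* = t_{0.025, 133} = 1.977961.
Margin = t* × SE = 1.977961 × 0.3705 = 0.732835.
CI: 2.0587 ± 0.732835 → (1.3259, 2.7915).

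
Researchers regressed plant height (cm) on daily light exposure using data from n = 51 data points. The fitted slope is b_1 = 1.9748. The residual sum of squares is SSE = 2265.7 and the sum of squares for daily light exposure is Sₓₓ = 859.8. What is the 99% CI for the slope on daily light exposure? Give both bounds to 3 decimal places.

MSE = SSE/(n − 2) = 2265.7/49 = 46.2388.
SE(b_1) = √(MSE/Sₓₓ) = √(46.2388/859.8) = 0.231902.
df = n − 2 = 49.
t* = t_{0.005, 49} = 2.679952.
Margin = t* × SE = 2.679952 × 0.231902 = 0.62149.
CI: 1.9748 ± 0.62149 → (1.353, 2.596).
With 99% confidence, each one-unit increase in daily light exposure is associated with a change of between 1.353 and 2.596 cm in plant height.

(1.353, 2.596)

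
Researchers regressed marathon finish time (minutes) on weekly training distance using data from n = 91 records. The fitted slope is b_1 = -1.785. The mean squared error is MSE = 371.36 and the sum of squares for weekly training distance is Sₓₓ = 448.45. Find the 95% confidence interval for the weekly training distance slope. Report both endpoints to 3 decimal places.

SE(b_1) = √(MSE/Sₓₓ) = √(371.36/448.45) = 0.909998.
df = n − 2 = 89.
t* = t_{0.025, 89} = 1.986979.
Margin = t* × SE = 1.986979 × 0.909998 = 1.80815.
CI: -1.785 ± 1.80815 → (-3.593, 0.023).
With 95% confidence, each one-unit increase in weekly training distance is associated with a change of between -3.593 and 0.023 minutes in marathon finish time.

(-3.593, 0.023)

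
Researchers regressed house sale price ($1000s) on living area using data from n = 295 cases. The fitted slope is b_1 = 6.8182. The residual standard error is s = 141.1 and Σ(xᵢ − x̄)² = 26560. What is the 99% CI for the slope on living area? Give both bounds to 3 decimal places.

(4.573, 9.063)

SE(b_1) = s/√Sₓₓ = 141.1/√26560 = 0.865791.
df = n − 2 = 293.
t* = t_{0.005, 293} = 2.592713.
Margin = t* × SE = 2.592713 × 0.865791 = 2.24475.
CI: 6.8182 ± 2.24475 → (4.573, 9.063).
With 99% confidence, each one-unit increase in living area is associated with a change of between 4.573 and 9.063 $1000s in house sale price.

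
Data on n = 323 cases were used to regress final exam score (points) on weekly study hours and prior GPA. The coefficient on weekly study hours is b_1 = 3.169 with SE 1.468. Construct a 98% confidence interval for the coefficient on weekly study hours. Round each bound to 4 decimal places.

df = n − k − 1 = 323 − 2 − 1 = 320.
t* = t_{0.01, 320} = 2.338057.
Margin = t* × SE = 2.338057 × 1.468 = 3.432268.
CI: 3.169 ± 3.432268 → (-0.2633, 6.6013).
With 98% confidence, each one-unit increase in weekly study hours is associated with a change of between -0.2633 and 6.6013 points in final exam score, holding the other predictors fixed.

(-0.2633, 6.6013)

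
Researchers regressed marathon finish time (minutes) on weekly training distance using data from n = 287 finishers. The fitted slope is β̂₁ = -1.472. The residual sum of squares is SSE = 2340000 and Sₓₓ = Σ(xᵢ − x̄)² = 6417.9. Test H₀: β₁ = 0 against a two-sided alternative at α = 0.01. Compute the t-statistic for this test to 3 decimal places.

t = -1.301

MSE = SSE/(n − 2) = 2340000/285 = 8210.53.
SE(β̂₁) = √(MSE/Sₓₓ) = √(8210.53/6417.9) = 1.13107.
t = -1.472 / 1.13107 = -1.301.
df = n − 2 = 285.
Two-sided p ≈ 0.1942, which is ≥ 0.01, so fail to reject H₀.
The data do not give significant evidence of an association between weekly training distance and marathon finish time.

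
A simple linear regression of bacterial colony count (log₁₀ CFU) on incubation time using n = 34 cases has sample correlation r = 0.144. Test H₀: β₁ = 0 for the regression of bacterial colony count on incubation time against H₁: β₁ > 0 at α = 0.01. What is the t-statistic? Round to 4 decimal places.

t = r·√(n − 2)/√(1 − r²) = 0.144·√32/√0.979264 = 0.8232.
df = n − 2 = 32.
One-sided p ≈ 0.2083, which is ≥ 0.01, so fail to reject H₀.
The data do not give significant evidence of a linear association between incubation time and bacterial colony count.

t = 0.8232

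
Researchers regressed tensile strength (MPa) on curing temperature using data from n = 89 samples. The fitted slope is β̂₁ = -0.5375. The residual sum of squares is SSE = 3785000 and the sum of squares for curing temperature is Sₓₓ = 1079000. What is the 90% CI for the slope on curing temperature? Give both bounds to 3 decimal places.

(-0.871, -0.204)

MSE = SSE/(n − 2) = 3785000/87 = 43505.7.
SE(β̂₁) = √(MSE/Sₓₓ) = √(43505.7/1079000) = 0.200799.
df = n − 2 = 87.
t* = t_{0.05, 87} = 1.662557.
Margin = t* × SE = 1.662557 × 0.200799 = 0.33384.
CI: -0.5375 ± 0.33384 → (-0.871, -0.204).
With 90% confidence, each one-unit increase in curing temperature is associated with a change of between -0.871 and -0.204 MPa in tensile strength.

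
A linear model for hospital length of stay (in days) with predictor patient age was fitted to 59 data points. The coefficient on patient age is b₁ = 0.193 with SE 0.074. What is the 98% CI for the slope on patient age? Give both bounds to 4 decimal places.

df = n − 2 = 59 − 2 = 57.
t* = t_{0.01, 57} = 2.393568.
Margin = t* × SE = 2.393568 × 0.074 = 0.177124.
CI: 0.193 ± 0.177124 → (0.0159, 0.3701).
With 98% confidence, each one-unit increase in patient age is associated with a change of between 0.0159 and 0.3701 days in hospital length of stay.

(0.0159, 0.3701)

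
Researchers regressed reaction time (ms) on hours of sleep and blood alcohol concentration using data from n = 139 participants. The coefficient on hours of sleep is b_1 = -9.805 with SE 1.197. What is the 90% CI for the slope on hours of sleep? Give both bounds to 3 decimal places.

df = n − k − 1 = 139 − 2 − 1 = 136.
t* = t_{0.05, 136} = 1.656135.
Margin = t* × SE = 1.656135 × 1.197 = 1.98239.
CI: -9.805 ± 1.98239 → (-11.787, -7.823).
With 90% confidence, each one-unit increase in hours of sleep is associated with a change of between -11.787 and -7.823 ms in reaction time, holding the other predictors fixed.

(-11.787, -7.823)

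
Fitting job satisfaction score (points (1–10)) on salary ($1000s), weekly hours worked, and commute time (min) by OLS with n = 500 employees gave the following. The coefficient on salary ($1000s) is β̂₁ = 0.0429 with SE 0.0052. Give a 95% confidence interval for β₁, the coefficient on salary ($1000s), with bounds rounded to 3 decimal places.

(0.033, 0.053)

df = n − k − 1 = 500 − 3 − 1 = 496.
t* = t_{0.025, 496} = 1.964758.
Margin = t* × SE = 1.964758 × 0.0052 = 0.01022.
CI: 0.0429 ± 0.01022 → (0.033, 0.053).
With 95% confidence, each one-unit increase in salary ($1000s) is associated with a change of between 0.033 and 0.053 points (1–10) in job satisfaction score, holding the other predictors fixed.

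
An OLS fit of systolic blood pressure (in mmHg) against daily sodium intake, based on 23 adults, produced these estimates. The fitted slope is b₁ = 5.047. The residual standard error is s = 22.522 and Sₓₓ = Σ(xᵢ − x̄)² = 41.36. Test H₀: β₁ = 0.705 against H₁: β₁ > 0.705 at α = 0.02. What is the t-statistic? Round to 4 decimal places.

SE(b₁) = s/√Sₓₓ = 22.522/√41.36 = 3.502.
t = (5.047 − 0.705) / 3.502 = 1.2399.
df = n − 2 = 21.
One-sided p ≈ 0.1144, which is ≥ 0.02, so fail to reject H₀.
The data do not give significant evidence that the true slope on daily sodium intake exceeds 0.705 mmHg per unit.

t = 1.2399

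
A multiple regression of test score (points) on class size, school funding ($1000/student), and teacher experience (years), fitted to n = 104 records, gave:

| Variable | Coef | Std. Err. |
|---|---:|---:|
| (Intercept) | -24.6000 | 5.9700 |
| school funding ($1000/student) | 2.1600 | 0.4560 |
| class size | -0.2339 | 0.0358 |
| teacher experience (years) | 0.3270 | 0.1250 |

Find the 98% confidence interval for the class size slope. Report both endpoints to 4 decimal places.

Read off: b = -0.2339, SE = 0.0358 for class size.
df = n − k − 1 = 104 − 3 − 1 = 100.
t* = t_{0.01, 100} = 2.364217.
Margin = t* × SE = 2.364217 × 0.0358 = 0.084639.
CI: -0.2339 ± 0.084639 → (-0.3185, -0.1493).

(-0.3185, -0.1493)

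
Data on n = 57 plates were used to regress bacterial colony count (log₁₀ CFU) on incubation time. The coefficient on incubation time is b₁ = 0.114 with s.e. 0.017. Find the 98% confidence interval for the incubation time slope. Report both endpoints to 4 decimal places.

(0.0733, 0.1547)

df = n − 2 = 57 − 2 = 55.
t* = t_{0.01, 55} = 2.396081.
Margin = t* × SE = 2.396081 × 0.017 = 0.040733.
CI: 0.114 ± 0.040733 → (0.0733, 0.1547).
With 98% confidence, each one-unit increase in incubation time is associated with a change of between 0.0733 and 0.1547 log₁₀ CFU in bacterial colony count.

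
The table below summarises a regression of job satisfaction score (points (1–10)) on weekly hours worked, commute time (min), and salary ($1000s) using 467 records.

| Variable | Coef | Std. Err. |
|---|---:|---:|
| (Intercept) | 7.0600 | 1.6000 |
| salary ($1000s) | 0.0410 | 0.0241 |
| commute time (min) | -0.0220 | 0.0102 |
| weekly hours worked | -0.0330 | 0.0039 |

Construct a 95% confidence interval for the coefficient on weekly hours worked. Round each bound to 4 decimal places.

(-0.0407, -0.0253)

Read off: b = -0.0330, SE = 0.0039 for weekly hours worked.
df = n − k − 1 = 467 − 3 − 1 = 463.
t* = t_{0.025, 463} = 1.965101.
Margin = t* × SE = 1.965101 × 0.0039 = 0.007664.
CI: -0.0330 ± 0.007664 → (-0.0407, -0.0253).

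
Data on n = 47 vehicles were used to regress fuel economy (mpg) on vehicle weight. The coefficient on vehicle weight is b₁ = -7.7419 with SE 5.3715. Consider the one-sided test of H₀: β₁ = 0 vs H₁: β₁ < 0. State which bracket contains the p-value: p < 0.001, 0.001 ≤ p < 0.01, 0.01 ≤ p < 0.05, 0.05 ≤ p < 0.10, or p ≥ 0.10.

t = -7.7419 / 5.3715 = -1.441.
df = n − 2 = 47 − 2 = 45.
One-sided p = P(T_{45} < t) ≈ 0.0782.
So 0.05 ≤ p < 0.10.

0.05 ≤ p < 0.10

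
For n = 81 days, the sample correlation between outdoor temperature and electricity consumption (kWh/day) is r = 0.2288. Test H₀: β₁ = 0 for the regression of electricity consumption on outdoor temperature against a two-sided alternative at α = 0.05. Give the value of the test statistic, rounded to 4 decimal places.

t = r·√(n − 2)/√(1 − r²) = 0.2288·√79/√0.947651 = 2.0890.
df = n − 2 = 79.
Two-sided p ≈ 0.0399, which is < 0.05, so reject H₀.
There is evidence of a linear association between outdoor temperature and electricity consumption.

t = 2.0890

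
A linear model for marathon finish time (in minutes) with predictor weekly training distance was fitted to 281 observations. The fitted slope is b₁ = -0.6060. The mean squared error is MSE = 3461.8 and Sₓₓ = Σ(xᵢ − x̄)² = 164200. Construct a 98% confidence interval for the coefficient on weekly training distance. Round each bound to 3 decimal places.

SE(b₁) = √(MSE/Sₓₓ) = √(3461.8/164200) = 0.145199.
df = n − 2 = 279.
t* = t_{0.01, 279} = 2.339788.
Margin = t* × SE = 2.339788 × 0.145199 = 0.33974.
CI: -0.6060 ± 0.33974 → (-0.946, -0.266).
With 98% confidence, each one-unit increase in weekly training distance is associated with a change of between -0.946 and -0.266 minutes in marathon finish time.

(-0.946, -0.266)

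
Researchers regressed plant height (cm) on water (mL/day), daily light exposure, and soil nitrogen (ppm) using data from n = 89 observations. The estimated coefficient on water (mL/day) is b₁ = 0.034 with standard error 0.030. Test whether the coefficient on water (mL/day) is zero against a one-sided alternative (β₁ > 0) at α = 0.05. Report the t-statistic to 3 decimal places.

t = 1.133

H₀: β₁ = 0 vs H₁: β₁ > 0.
t = (b₁ − β₁⁰)/SE = 0.034 / 0.030 = 1.133.
df = n − k − 1 = 89 − 3 − 1 = 85.
One-sided p ≈ 0.1301, which is ≥ 0.05, so fail to reject H₀.
The data do not give significant evidence that the true slope on water (mL/day) is positive, holding the other predictors fixed.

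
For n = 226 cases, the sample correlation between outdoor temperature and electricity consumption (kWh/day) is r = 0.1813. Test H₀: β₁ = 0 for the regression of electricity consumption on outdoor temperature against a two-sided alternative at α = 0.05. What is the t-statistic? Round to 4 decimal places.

t = r·√(n − 2)/√(1 − r²) = 0.1813·√224/√0.96713 = 2.7592.
df = n − 2 = 224.
Two-sided p ≈ 0.0063, which is < 0.05, so reject H₀.
There is evidence of a linear association between outdoor temperature and electricity consumption.

t = 2.7592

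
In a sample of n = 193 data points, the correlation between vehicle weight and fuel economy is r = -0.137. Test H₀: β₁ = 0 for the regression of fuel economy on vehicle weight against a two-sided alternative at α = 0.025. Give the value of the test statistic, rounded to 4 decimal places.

t = -1.9114

t = r·√(n − 2)/√(1 − r²) = -0.137·√191/√0.981231 = -1.9114.
df = n − 2 = 191.
Two-sided p ≈ 0.0575, which is ≥ 0.025, so fail to reject H₀.
The data do not give significant evidence of a linear association between vehicle weight and fuel economy.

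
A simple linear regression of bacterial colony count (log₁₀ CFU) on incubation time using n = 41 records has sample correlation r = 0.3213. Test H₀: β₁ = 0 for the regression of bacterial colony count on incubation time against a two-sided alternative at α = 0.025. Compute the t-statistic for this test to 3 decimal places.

t = r·√(n − 2)/√(1 − r²) = 0.3213·√39/√0.896766 = 2.119.
df = n − 2 = 39.
Two-sided p ≈ 0.0405, which is ≥ 0.025, so fail to reject H₀.
The data do not give significant evidence of a linear association between incubation time and bacterial colony count.

t = 2.119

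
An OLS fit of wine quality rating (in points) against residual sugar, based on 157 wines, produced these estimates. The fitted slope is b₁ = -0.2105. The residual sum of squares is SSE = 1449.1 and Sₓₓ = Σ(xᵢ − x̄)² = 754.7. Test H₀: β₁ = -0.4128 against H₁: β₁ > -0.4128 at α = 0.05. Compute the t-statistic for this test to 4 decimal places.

t = 1.8176

MSE = SSE/(n − 2) = 1449.1/155 = 9.34903.
SE(b₁) = √(MSE/Sₓₓ) = √(9.34903/754.7) = 0.1113.
t = (-0.2105 − (-0.4128)) / 0.1113 = 1.8176.
df = n − 2 = 155.
One-sided p ≈ 0.0355, which is < 0.05, so reject H₀.
There is evidence that the true slope on residual sugar exceeds -0.4128 points per unit.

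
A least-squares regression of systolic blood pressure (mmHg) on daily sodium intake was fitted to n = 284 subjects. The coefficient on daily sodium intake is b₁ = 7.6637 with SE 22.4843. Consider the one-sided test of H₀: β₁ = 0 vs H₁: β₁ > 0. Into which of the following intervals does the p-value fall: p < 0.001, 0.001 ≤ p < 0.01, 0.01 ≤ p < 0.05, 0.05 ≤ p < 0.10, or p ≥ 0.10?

t = 7.6637 / 22.4843 = 0.341.
df = n − 2 = 284 − 2 = 282.
One-sided p = P(T_{282} > t) ≈ 0.3667.
So p ≥ 0.10.

p ≥ 0.10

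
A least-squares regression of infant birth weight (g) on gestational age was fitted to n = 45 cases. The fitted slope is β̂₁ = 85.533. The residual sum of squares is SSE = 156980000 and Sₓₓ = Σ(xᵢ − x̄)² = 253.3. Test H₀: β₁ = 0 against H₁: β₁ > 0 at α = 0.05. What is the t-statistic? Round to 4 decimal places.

t = 0.7125

MSE = SSE/(n − 2) = 156980000/43 = 3.6507e+06.
SE(β̂₁) = √(MSE/Sₓₓ) = √(3.6507e+06/253.3) = 120.052.
t = 85.533 / 120.052 = 0.7125.
df = n − 2 = 43.
One-sided p ≈ 0.2400, which is ≥ 0.05, so fail to reject H₀.
The data do not give significant evidence that the true slope on gestational age is positive.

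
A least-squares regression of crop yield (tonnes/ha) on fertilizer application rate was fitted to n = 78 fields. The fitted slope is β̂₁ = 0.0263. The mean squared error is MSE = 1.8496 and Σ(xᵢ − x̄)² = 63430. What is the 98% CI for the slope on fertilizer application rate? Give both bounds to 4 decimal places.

(0.0135, 0.0391)

SE(β̂₁) = √(MSE/Sₓₓ) = √(1.8496/63430) = 0.00539997.
df = n − 2 = 76.
t* = t_{0.01, 76} = 2.37642.
Margin = t* × SE = 2.37642 × 0.00539997 = 0.012833.
CI: 0.0263 ± 0.012833 → (0.0135, 0.0391).
With 98% confidence, each one-unit increase in fertilizer application rate is associated with a change of between 0.0135 and 0.0391 tonnes/ha in crop yield.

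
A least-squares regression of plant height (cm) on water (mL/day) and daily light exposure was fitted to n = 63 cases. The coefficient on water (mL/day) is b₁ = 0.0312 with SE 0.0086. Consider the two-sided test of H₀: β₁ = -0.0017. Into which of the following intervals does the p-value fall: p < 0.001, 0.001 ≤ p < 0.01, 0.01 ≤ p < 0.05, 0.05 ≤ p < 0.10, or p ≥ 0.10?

t = (0.0312 − (-0.0017)) / 0.0086 = 3.826.
df = n − k − 1 = 63 − 2 − 1 = 60.
Two-sided p = 2·P(T_{60} > |t|) ≈ 0.0003.
So p < 0.001.

p < 0.001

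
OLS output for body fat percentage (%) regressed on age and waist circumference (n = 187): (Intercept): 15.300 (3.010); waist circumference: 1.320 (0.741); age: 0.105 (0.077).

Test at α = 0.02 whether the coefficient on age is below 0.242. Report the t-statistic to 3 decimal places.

Read off: b = 0.105, SE = 0.077 for age.
H₀: β₁ = 0.242 vs H₁: β₁ < 0.242.
t = (0.105 − 0.242) / 0.077 = -1.779.
df = n − k − 1 = 187 − 2 − 1 = 184.
One-sided p ≈ 0.0384, which is ≥ 0.02, so fail to reject H₀.
The data do not give significant evidence that the true slope on age is below 0.242 % per unit, holding the other predictors fixed.

t = -1.779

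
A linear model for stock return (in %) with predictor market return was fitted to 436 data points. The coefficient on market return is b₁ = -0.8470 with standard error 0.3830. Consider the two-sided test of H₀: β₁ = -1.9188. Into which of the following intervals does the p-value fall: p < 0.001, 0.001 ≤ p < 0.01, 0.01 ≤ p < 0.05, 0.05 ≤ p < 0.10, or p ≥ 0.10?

0.001 ≤ p < 0.01

t = (-0.8470 − (-1.9188)) / 0.3830 = 2.798.
df = n − 2 = 436 − 2 = 434.
Two-sided p = 2·P(T_{434} > |t|) ≈ 0.0054.
So 0.001 ≤ p < 0.01.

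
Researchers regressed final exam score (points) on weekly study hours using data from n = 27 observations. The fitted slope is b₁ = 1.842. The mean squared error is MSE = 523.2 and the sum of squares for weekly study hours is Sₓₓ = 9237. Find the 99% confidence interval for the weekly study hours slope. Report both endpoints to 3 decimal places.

SE(b₁) = √(MSE/Sₓₓ) = √(523.2/9237) = 0.237995.
df = n − 2 = 25.
t* = t_{0.005, 25} = 2.787436.
Margin = t* × SE = 2.787436 × 0.237995 = 0.66340.
CI: 1.842 ± 0.66340 → (1.179, 2.505).
With 99% confidence, each one-unit increase in weekly study hours is associated with a change of between 1.179 and 2.505 points in final exam score.

(1.179, 2.505)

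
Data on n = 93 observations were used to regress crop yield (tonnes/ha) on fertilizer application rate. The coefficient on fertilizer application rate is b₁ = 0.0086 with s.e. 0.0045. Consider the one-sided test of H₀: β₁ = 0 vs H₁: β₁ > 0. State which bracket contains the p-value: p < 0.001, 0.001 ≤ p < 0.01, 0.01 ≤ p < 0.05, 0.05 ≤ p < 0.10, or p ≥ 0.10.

t = 0.0086 / 0.0045 = 1.911.
df = n − 2 = 93 − 2 = 91.
One-sided p = P(T_{91} > t) ≈ 0.0296.
So 0.01 ≤ p < 0.05.

0.01 ≤ p < 0.05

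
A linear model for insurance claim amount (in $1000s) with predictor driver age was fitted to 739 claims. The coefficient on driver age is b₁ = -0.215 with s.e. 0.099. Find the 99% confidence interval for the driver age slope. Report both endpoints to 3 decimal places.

df = n − 2 = 739 − 2 = 737.
t* = t_{0.005, 737} = 2.582517.
Margin = t* × SE = 2.582517 × 0.099 = 0.25567.
CI: -0.215 ± 0.25567 → (-0.471, 0.041).
With 99% confidence, each one-unit increase in driver age is associated with a change of between -0.471 and 0.041 $1000s in insurance claim amount.

(-0.471, 0.041)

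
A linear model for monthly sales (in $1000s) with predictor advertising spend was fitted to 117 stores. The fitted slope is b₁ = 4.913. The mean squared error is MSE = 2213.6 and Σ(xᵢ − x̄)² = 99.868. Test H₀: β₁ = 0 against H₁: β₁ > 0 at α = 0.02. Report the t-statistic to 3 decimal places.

SE(b₁) = √(MSE/Sₓₓ) = √(2213.6/99.868) = 4.708.
t = 4.913 / 4.708 = 1.044.
df = n − 2 = 115.
One-sided p ≈ 0.1494, which is ≥ 0.02, so fail to reject H₀.
The data do not give significant evidence that the true slope on advertising spend is positive.

t = 1.044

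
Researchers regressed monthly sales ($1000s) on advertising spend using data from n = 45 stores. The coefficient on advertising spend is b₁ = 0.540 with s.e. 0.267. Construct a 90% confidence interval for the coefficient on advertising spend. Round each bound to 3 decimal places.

(0.091, 0.989)

df = n − 2 = 45 − 2 = 43.
t* = t_{0.05, 43} = 1.681071.
Margin = t* × SE = 1.681071 × 0.267 = 0.44885.
CI: 0.540 ± 0.44885 → (0.091, 0.989).
With 90% confidence, each one-unit increase in advertising spend is associated with a change of between 0.091 and 0.989 $1000s in monthly sales.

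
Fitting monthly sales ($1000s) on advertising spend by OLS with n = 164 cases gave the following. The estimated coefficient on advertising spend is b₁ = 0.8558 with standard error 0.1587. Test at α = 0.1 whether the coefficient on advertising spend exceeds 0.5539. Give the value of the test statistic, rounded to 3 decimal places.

H₀: β₁ = 0.5539 vs H₁: β₁ > 0.5539.
t = (b₁ − β₁⁰)/SE = (0.8558 − 0.5539) / 0.1587 = 1.902.
df = n − 2 = 164 − 2 = 162.
One-sided p ≈ 0.0295, which is < 0.1, so reject H₀.
There is evidence that the true slope on advertising spend exceeds 0.5539 $1000s per unit.

t = 1.902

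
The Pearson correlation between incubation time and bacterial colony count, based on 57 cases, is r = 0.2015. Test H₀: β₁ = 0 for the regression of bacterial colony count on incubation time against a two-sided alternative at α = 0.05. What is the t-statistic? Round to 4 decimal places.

t = 1.5257

t = r·√(n − 2)/√(1 − r²) = 0.2015·√55/√0.959398 = 1.5257.
df = n − 2 = 55.
Two-sided p ≈ 0.1328, which is ≥ 0.05, so fail to reject H₀.
The data do not give significant evidence of a linear association between incubation time and bacterial colony count.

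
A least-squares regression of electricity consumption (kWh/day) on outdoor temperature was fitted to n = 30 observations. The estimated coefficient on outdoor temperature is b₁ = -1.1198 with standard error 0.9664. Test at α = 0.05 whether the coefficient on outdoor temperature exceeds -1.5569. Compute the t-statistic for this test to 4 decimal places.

H₀: β₁ = -1.5569 vs H₁: β₁ > -1.5569.
t = (b₁ − β₁⁰)/SE = (-1.1198 − (-1.5569)) / 0.9664 = 0.4523.
df = n − 2 = 30 − 2 = 28.
One-sided p ≈ 0.3273, which is ≥ 0.05, so fail to reject H₀.
The data do not give significant evidence that the true slope on outdoor temperature exceeds -1.5569 kWh/day per unit.

t = 0.4523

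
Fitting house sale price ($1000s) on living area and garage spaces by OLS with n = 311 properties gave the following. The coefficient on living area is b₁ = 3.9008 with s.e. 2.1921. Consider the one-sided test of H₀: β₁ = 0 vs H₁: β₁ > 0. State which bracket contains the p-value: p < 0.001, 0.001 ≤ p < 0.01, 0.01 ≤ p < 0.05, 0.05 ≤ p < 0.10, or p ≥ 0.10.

0.01 ≤ p < 0.05

t = 3.9008 / 2.1921 = 1.779.
df = n − k − 1 = 311 − 2 − 1 = 308.
One-sided p = P(T_{308} > t) ≈ 0.0381.
So 0.01 ≤ p < 0.05.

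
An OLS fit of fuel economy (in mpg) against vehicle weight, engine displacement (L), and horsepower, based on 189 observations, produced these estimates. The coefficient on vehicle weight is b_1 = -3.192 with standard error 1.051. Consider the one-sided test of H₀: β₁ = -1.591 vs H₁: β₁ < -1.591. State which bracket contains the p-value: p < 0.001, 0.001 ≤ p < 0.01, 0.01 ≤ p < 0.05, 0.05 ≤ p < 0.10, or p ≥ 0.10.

t = (-3.192 − (-1.591)) / 1.051 = -1.523.
df = n − k − 1 = 189 − 3 − 1 = 185.
One-sided p = P(T_{185} < t) ≈ 0.0647.
So 0.05 ≤ p < 0.10.

0.05 ≤ p < 0.10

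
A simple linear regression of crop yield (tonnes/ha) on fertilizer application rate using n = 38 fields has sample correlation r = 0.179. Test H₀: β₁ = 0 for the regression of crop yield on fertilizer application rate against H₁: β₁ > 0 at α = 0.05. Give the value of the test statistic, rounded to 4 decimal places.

t = r·√(n − 2)/√(1 − r²) = 0.179·√36/√0.967959 = 1.0916.
df = n − 2 = 36.
One-sided p ≈ 0.1411, which is ≥ 0.05, so fail to reject H₀.
The data do not give significant evidence of a linear association between fertilizer application rate and crop yield.

t = 1.0916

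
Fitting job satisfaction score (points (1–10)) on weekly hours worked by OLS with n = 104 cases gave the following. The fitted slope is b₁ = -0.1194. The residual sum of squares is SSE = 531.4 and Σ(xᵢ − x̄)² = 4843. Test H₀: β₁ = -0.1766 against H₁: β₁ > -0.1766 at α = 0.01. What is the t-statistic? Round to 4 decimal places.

t = 1.7440

MSE = SSE/(n − 2) = 531.4/102 = 5.2098.
SE(b₁) = √(MSE/Sₓₓ) = √(5.2098/4843) = 0.0327985.
t = (-0.1194 − (-0.1766)) / 0.0327985 = 1.7440.
df = n − 2 = 102.
One-sided p ≈ 0.0421, which is ≥ 0.01, so fail to reject H₀.
The data do not give significant evidence that the true slope on weekly hours worked exceeds -0.1766 points (1–10) per unit.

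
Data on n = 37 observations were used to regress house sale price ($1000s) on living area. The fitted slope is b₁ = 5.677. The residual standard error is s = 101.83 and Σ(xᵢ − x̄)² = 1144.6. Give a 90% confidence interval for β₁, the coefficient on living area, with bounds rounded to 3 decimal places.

SE(b₁) = s/√Sₓₓ = 101.83/√1144.6 = 3.00988.
df = n − 2 = 35.
t* = t_{0.05, 35} = 1.689572.
Margin = t* × SE = 1.689572 × 3.00988 = 5.08541.
CI: 5.677 ± 5.08541 → (0.592, 10.762).
With 90% confidence, each one-unit increase in living area is associated with a change of between 0.592 and 10.762 $1000s in house sale price.

(0.592, 10.762)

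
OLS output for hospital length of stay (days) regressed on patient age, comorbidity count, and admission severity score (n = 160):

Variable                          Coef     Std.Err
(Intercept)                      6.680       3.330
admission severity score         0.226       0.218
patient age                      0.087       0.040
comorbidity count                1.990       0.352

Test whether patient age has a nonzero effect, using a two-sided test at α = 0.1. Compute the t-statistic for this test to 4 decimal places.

Read off: b = 0.087, SE = 0.040 for patient age.
H₀: β₁ = 0 vs H₁: β₁ ≠ 0.
t = 0.087 / 0.040 = 2.1750.
df = n − k − 1 = 160 − 3 − 1 = 156.
Two-sided p ≈ 0.0311, which is < 0.1, so reject H₀.
There is evidence that patient age is associated with hospital length of stay, holding the other predictors fixed.

t = 2.1750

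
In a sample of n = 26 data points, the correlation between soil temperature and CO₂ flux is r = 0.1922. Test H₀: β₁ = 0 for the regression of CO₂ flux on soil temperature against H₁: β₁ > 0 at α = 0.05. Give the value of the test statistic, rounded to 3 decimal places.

t = r·√(n − 2)/√(1 − r²) = 0.1922·√24/√0.963059 = 0.959.
df = n − 2 = 24.
One-sided p ≈ 0.1734, which is ≥ 0.05, so fail to reject H₀.
The data do not give significant evidence of a linear association between soil temperature and CO₂ flux.

t = 0.959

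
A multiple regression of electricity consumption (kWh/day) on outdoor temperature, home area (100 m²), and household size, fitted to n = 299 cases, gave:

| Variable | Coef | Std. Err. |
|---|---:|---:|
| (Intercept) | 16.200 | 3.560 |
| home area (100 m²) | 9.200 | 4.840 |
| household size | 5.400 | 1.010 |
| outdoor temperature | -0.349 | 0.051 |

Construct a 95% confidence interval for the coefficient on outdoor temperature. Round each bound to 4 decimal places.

Read off: b = -0.349, SE = 0.051 for outdoor temperature.
df = n − k − 1 = 299 − 3 − 1 = 295.
t* = t_{0.025, 295} = 1.968038.
Margin = t* × SE = 1.968038 × 0.051 = 0.100370.
CI: -0.349 ± 0.100370 → (-0.4494, -0.2486).

(-0.4494, -0.2486)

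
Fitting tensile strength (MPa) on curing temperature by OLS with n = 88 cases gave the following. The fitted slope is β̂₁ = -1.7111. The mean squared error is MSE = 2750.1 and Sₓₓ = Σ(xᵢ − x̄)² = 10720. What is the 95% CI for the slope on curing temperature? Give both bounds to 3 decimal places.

SE(β̂₁) = √(MSE/Sₓₓ) = √(2750.1/10720) = 0.506497.
df = n − 2 = 86.
t* = t_{0.025, 86} = 1.987934.
Margin = t* × SE = 1.987934 × 0.506497 = 1.00688.
CI: -1.7111 ± 1.00688 → (-2.718, -0.704).
With 95% confidence, each one-unit increase in curing temperature is associated with a change of between -2.718 and -0.704 MPa in tensile strength.

(-2.718, -0.704)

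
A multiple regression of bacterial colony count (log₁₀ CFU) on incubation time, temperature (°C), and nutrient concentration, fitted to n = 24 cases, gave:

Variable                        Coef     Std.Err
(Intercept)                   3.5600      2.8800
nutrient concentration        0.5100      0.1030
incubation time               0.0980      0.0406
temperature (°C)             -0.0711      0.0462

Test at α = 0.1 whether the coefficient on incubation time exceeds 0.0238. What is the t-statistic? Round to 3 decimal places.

Read off: b = 0.0980, SE = 0.0406 for incubation time.
H₀: β₁ = 0.0238 vs H₁: β₁ > 0.0238.
t = (0.0980 − 0.0238) / 0.0406 = 1.828.
df = n − k − 1 = 24 − 3 − 1 = 20.
One-sided p ≈ 0.0413, which is < 0.1, so reject H₀.
There is evidence that the true slope on incubation time exceeds 0.0238 log₁₀ CFU per unit, holding the other predictors fixed.

t = 1.828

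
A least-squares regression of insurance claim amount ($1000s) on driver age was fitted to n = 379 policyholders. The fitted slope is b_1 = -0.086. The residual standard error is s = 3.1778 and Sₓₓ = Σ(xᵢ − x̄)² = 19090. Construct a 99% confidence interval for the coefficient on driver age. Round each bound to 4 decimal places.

(-0.1455, -0.0265)

SE(b_1) = s/√Sₓₓ = 3.1778/√19090 = 0.0229998.
df = n − 2 = 377.
t* = t_{0.005, 377} = 2.588933.
Margin = t* × SE = 2.588933 × 0.0229998 = 0.059545.
CI: -0.086 ± 0.059545 → (-0.1455, -0.0265).
With 99% confidence, each one-unit increase in driver age is associated with a change of between -0.1455 and -0.0265 $1000s in insurance claim amount.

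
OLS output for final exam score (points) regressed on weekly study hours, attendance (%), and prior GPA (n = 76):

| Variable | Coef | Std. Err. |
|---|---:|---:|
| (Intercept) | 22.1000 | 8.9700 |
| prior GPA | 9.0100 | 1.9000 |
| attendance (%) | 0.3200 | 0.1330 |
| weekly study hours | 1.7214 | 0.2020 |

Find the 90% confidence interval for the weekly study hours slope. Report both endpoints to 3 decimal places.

(1.385, 2.058)

Read off: b = 1.7214, SE = 0.2020 for weekly study hours.
df = n − k − 1 = 76 − 3 − 1 = 72.
t* = t_{0.05, 72} = 1.666294.
Margin = t* × SE = 1.666294 × 0.2020 = 0.33659.
CI: 1.7214 ± 0.33659 → (1.385, 2.058).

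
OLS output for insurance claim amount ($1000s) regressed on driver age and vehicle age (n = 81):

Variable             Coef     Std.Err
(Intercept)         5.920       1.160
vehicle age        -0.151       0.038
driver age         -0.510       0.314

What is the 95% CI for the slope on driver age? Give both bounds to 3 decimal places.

(-1.135, 0.115)

Read off: b = -0.510, SE = 0.314 for driver age.
df = n − k − 1 = 81 − 2 − 1 = 78.
t* = t_{0.025, 78} = 1.990847.
Margin = t* × SE = 1.990847 × 0.314 = 0.62513.
CI: -0.510 ± 0.62513 → (-1.135, 0.115).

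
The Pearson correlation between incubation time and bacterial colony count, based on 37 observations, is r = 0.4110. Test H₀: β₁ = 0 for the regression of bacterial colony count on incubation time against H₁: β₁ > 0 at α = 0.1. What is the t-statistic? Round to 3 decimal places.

t = 2.667

t = r·√(n − 2)/√(1 − r²) = 0.4110·√35/√0.831079 = 2.667.
df = n − 2 = 35.
One-sided p ≈ 0.0058, which is < 0.1, so reject H₀.
There is evidence of a linear association between incubation time and bacterial colony count.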